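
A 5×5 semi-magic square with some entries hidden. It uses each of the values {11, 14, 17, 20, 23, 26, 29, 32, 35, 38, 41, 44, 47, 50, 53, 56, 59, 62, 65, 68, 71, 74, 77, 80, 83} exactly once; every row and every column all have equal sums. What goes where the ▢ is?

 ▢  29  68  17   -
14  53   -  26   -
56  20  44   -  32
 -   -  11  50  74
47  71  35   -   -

The 25 entries sum to 1175, so each line sums to 1175/5 = 235.
Using row 3: 56 + 20 + 44 + 32 + ? → (3,4) = 235 − 152 = 83.
Column 2: 29 + 53 + 20 + 71 + ? = 235, so (4,2) = 62.
Column 3: 68 + 44 + 11 + 35 + ? = 235, so (2,3) = 77.
Column 4: 17 + 26 + 83 + 50 + ? = 235, so (5,4) = 59.
Row 2: 14 + 53 + 77 + 26 + ? = 235, so (2,5) = 65.
Row 4 needs 235; the known cells sum to 197, so (4,1) = 38.
From row 5, 235 − (47 + 71 + 35 + 59) gives (5,5) = 23.
From column 1, 235 − (14 + 56 + 38 + 47) gives (1,1) = 80.

80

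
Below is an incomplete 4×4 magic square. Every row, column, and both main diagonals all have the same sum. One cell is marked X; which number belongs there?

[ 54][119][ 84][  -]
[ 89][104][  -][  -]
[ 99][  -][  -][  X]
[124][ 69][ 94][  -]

Column 1 is complete and sums to 366; that is the magic constant.
Using row 1: 54 + 119 + 84 + ? → (1,4) = 366 − 257 = 109.
Row 4 needs 366; the known cells sum to 287, so (4,4) = 79.
Column 2: 119 + 104 + 69 + ? = 366, so (3,2) = 74.
The remaining cell in main diagonal is (3,3) = 366 − 237 = 129.
Using anti-diagonal: 109 + 74 + 124 + ? → (2,3) = 366 − 307 = 59.
From row 2, 366 − (89 + 104 + 59) gives (2,4) = 114.
Row 3: 99 + 74 + 129 + ? = 366, so (3,4) = 64.

64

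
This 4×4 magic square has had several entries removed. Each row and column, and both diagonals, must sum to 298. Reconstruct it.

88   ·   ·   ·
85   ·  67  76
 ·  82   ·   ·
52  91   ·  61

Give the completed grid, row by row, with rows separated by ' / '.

Row 2: 85 + 67 + 76 + ? = 298, so (2,2) = 70.
From row 4, 298 − (52 + 91 + 61) gives (4,3) = 94.
Column 1: 88 + 85 + 52 + ? = 298, so (3,1) = 73.
Column 2: 70 + 82 + 91 + ? = 298, so (1,2) = 55.
Using main diagonal: 88 + 70 + 61 + ? → (3,3) = 298 − 219 = 79.
Anti-diagonal: 67 + 82 + 52 + ? = 298, so (1,4) = 97.
Row 1 must total 298; the given cells sum to 240, so (1,3) = 58.
From row 3, 298 − (73 + 82 + 79) gives (3,4) = 64.

88 55 58 97 / 85 70 67 76 / 73 82 79 64 / 52 91 94 61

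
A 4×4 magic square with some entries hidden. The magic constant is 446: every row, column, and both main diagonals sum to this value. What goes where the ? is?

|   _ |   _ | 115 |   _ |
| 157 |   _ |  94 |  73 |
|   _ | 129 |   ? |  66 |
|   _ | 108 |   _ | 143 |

101

From row 2, 446 − (157 + 94 + 73) gives (2,2) = 122.
The remaining cell in column 2 is (1,2) = 446 − 359 = 87.
From column 4, 446 − (73 + 66 + 143) gives (1,4) = 164.
The remaining cell in anti-diagonal is (4,1) = 446 − 387 = 59.
Row 1 must total 446; the given cells sum to 366, so (1,1) = 80.
The remaining cell in row 4 is (4,3) = 446 − 310 = 136.
Column 1 needs 446; the known cells sum to 296, so (3,1) = 150.
Column 3: 115 + 94 + 136 + ? = 446, so (3,3) = 101.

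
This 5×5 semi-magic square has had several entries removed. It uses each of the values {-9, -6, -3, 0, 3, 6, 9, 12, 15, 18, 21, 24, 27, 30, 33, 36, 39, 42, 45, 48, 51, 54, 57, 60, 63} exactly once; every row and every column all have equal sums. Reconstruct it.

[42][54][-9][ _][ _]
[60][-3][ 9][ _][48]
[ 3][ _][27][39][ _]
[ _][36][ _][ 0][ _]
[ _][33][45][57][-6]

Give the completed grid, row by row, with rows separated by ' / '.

The 25 entries sum to 675, so each line sums to 675/5 = 135.
From row 2, 135 − (60 + (-3) + 9 + 48) gives (2,4) = 21.
Row 5: 33 + 45 + 57 + (-6) + ? = 135, so (5,1) = 6.
Column 1: 42 + 60 + 3 + 6 + ? = 135, so (4,1) = 24.
Column 2 needs 135; the known cells sum to 120, so (3,2) = 15.
From column 3, 135 − (-9 + 9 + 27 + 45) gives (4,3) = 63.
Column 4 must total 135; the given cells sum to 117, so (1,4) = 18.
Row 1 needs 135; the known cells sum to 105, so (1,5) = 30.
The remaining cell in row 3 is (3,5) = 135 − 84 = 51.
From row 4, 135 − (24 + 36 + 63 + 0) gives (4,5) = 12.

42 54 -9 18 30 / 60 -3 9 21 48 / 3 15 27 39 51 / 24 36 63 0 12 / 6 33 45 57 -6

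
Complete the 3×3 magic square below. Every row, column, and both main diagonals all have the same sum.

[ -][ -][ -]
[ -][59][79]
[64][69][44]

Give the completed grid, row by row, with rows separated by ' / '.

74 49 54 / 39 59 79 / 64 69 44

Row 3 is already complete: 64 + 69 + 44 = 177, so that is the magic constant.
Row 2 needs 177; the known cells sum to 138, so (2,1) = 39.
From column 1, 177 − (39 + 64) gives (1,1) = 74.
Column 2: 59 + 69 + ? = 177, so (1,2) = 49.
Column 3: 79 + 44 + ? = 177, so (1,3) = 54.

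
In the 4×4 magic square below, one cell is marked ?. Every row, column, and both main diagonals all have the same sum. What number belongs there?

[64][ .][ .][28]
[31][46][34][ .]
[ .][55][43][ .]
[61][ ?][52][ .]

Anti-diagonal is complete and sums to 178; that is the magic constant.
The remaining cell in row 2 is (2,4) = 178 − 111 = 67.
Using column 1: 64 + 31 + 61 + ? → (3,1) = 178 − 156 = 22.
Column 3 needs 178; the known cells sum to 129, so (1,3) = 49.
Using main diagonal: 64 + 46 + 43 + ? → (4,4) = 178 − 153 = 25.
The remaining cell in row 1 is (1,2) = 178 − 141 = 37.
Row 3 needs 178; the known cells sum to 120, so (3,4) = 58.
Row 4 must total 178; the given cells sum to 138, so (4,2) = 40.

40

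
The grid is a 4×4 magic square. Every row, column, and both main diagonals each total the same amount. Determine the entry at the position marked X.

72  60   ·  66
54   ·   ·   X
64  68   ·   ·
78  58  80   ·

76

Column 1 is complete and sums to 268; that is the magic constant.
Row 1 must total 268; the given cells sum to 198, so (1,3) = 70.
Using row 4: 78 + 58 + 80 + ? → (4,4) = 268 − 216 = 52.
Using column 2: 60 + 68 + 58 + ? → (2,2) = 268 − 186 = 82.
The remaining cell in main diagonal is (3,3) = 268 − 206 = 62.
Anti-diagonal needs 268; the known cells sum to 212, so (2,3) = 56.
Row 2 must total 268; the given cells sum to 192, so (2,4) = 76.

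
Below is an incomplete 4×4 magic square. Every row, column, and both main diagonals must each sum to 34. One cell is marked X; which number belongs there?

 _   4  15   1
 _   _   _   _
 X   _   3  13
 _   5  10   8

2

Row 1: 4 + 15 + 1 + ? = 34, so (1,1) = 14.
Using row 4: 5 + 10 + 8 + ? → (4,1) = 34 − 23 = 11.
Column 3 needs 34; the known cells sum to 28, so (2,3) = 6.
From column 4, 34 − (1 + 13 + 8) gives (2,4) = 12.
Main diagonal needs 34; the known cells sum to 25, so (2,2) = 9.
The remaining cell in anti-diagonal is (3,2) = 34 − 18 = 16.
Using row 2: 9 + 6 + 12 + ? → (2,1) = 34 − 27 = 7.
Row 3: 16 + 3 + 13 + ? = 34, so (3,1) = 2.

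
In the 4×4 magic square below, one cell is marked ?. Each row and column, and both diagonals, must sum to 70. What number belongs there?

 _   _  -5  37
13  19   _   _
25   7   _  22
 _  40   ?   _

31

Row 3 must total 70; the given cells sum to 54, so (3,3) = 16.
Column 2: 19 + 7 + 40 + ? = 70, so (1,2) = 4.
Using row 1: 4 + (-5) + 37 + ? → (1,1) = 70 − 36 = 34.
Column 1 needs 70; the known cells sum to 72, so (4,1) = -2.
Main diagonal needs 70; the known cells sum to 69, so (4,4) = 1.
Anti-diagonal: 37 + 7 + (-2) + ? = 70, so (2,3) = 28.
Row 2: 13 + 19 + 28 + ? = 70, so (2,4) = 10.
Row 4: -2 + 40 + 1 + ? = 70, so (4,3) = 31.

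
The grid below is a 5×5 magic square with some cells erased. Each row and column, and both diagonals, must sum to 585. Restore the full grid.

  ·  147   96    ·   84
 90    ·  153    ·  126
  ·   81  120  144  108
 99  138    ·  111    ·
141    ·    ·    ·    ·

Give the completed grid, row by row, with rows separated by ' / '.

Row 3 must total 585; the given cells sum to 453, so (3,1) = 132.
Using column 1: 90 + 132 + 99 + 141 + ? → (1,1) = 585 − 462 = 123.
From anti-diagonal, 585 − (84 + 120 + 138 + 141) gives (2,4) = 102.
From row 1, 585 − (123 + 147 + 96 + 84) gives (1,4) = 135.
The remaining cell in row 2 is (2,2) = 585 − 471 = 114.
Column 2 must total 585; the given cells sum to 480, so (5,2) = 105.
Column 4: 135 + 102 + 144 + 111 + ? = 585, so (5,4) = 93.
Main diagonal: 123 + 114 + 120 + 111 + ? = 585, so (5,5) = 117.
From row 5, 585 − (141 + 105 + 93 + 117) gives (5,3) = 129.
From column 3, 585 − (96 + 153 + 120 + 129) gives (4,3) = 87.
Using column 5: 84 + 126 + 108 + 117 + ? → (4,5) = 585 − 435 = 150.

123 147 96 135 84 / 90 114 153 102 126 / 132 81 120 144 108 / 99 138 87 111 150 / 141 105 129 93 117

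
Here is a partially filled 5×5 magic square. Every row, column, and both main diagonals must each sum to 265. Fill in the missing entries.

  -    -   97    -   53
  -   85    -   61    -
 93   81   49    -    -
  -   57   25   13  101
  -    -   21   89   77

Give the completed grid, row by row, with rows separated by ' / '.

41 9 97 65 53 / 17 85 73 61 29 / 93 81 49 37 5 / 69 57 25 13 101 / 45 33 21 89 77

Row 4 must total 265; the given cells sum to 196, so (4,1) = 69.
Column 3 must total 265; the given cells sum to 192, so (2,3) = 73.
The remaining cell in main diagonal is (1,1) = 265 − 224 = 41.
Anti-diagonal needs 265; the known cells sum to 220, so (5,1) = 45.
Using row 5: 45 + 21 + 89 + 77 + ? → (5,2) = 265 − 232 = 33.
From column 1, 265 − (41 + 93 + 69 + 45) gives (2,1) = 17.
From column 2, 265 − (85 + 81 + 57 + 33) gives (1,2) = 9.
Using row 1: 41 + 9 + 97 + 53 + ? → (1,4) = 265 − 200 = 65.
Using row 2: 17 + 85 + 73 + 61 + ? → (2,5) = 265 − 236 = 29.
The remaining cell in column 4 is (3,4) = 265 − 228 = 37.
Column 5 needs 265; the known cells sum to 260, so (3,5) = 5.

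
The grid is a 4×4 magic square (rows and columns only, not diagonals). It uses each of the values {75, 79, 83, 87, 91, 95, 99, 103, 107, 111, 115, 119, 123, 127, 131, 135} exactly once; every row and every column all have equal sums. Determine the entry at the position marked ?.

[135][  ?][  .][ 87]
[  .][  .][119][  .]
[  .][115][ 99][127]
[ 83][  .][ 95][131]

The 16 entries sum to 1680, so each line sums to 1680/4 = 420.
Row 3 must total 420; the given cells sum to 341, so (3,1) = 79.
Row 4 must total 420; the given cells sum to 309, so (4,2) = 111.
Using column 1: 135 + 79 + 83 + ? → (2,1) = 420 − 297 = 123.
From column 3, 420 − (119 + 99 + 95) gives (1,3) = 107.
Column 4 must total 420; the given cells sum to 345, so (2,4) = 75.
The remaining cell in row 1 is (1,2) = 420 − 329 = 91.

91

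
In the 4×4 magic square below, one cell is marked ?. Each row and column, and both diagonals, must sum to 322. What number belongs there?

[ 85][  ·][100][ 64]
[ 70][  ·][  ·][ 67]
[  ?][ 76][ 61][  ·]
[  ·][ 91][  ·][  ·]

Row 1: 85 + 100 + 64 + ? = 322, so (1,2) = 73.
Column 2: 73 + 76 + 91 + ? = 322, so (2,2) = 82.
Using main diagonal: 85 + 82 + 61 + ? → (4,4) = 322 − 228 = 94.
Row 2: 70 + 82 + 67 + ? = 322, so (2,3) = 103.
Column 3 needs 322; the known cells sum to 264, so (4,3) = 58.
Column 4 must total 322; the given cells sum to 225, so (3,4) = 97.
The remaining cell in anti-diagonal is (4,1) = 322 − 243 = 79.
Row 3 needs 322; the known cells sum to 234, so (3,1) = 88.

88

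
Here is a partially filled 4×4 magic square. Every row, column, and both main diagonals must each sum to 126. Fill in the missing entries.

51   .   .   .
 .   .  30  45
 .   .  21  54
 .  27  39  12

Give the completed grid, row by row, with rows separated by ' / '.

51 24 36 15 / 9 42 30 45 / 18 33 21 54 / 48 27 39 12

Row 4: 27 + 39 + 12 + ? = 126, so (4,1) = 48.
Column 3 must total 126; the given cells sum to 90, so (1,3) = 36.
The remaining cell in column 4 is (1,4) = 126 − 111 = 15.
Main diagonal needs 126; the known cells sum to 84, so (2,2) = 42.
The remaining cell in anti-diagonal is (3,2) = 126 − 93 = 33.
From row 1, 126 − (51 + 36 + 15) gives (1,2) = 24.
Row 2 needs 126; the known cells sum to 117, so (2,1) = 9.
Using row 3: 33 + 21 + 54 + ? → (3,1) = 126 − 108 = 18.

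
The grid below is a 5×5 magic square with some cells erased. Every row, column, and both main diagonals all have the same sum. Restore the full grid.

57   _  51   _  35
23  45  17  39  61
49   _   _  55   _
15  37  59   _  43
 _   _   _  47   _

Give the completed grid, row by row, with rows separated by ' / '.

Row 2 is already complete: 23 + 45 + 17 + 39 + 61 = 185, so that is the magic constant.
Row 4: 15 + 37 + 59 + 43 + ? = 185, so (4,4) = 31.
Column 1 needs 185; the known cells sum to 144, so (5,1) = 41.
Column 4: 39 + 55 + 31 + 47 + ? = 185, so (1,4) = 13.
Anti-diagonal needs 185; the known cells sum to 152, so (3,3) = 33.
Using row 1: 57 + 51 + 13 + 35 + ? → (1,2) = 185 − 156 = 29.
From column 3, 185 − (51 + 17 + 33 + 59) gives (5,3) = 25.
Main diagonal: 57 + 45 + 33 + 31 + ? = 185, so (5,5) = 19.
From row 5, 185 − (41 + 25 + 47 + 19) gives (5,2) = 53.
The remaining cell in column 2 is (3,2) = 185 − 164 = 21.
From column 5, 185 − (35 + 61 + 43 + 19) gives (3,5) = 27.

57 29 51 13 35 / 23 45 17 39 61 / 49 21 33 55 27 / 15 37 59 31 43 / 41 53 25 47 19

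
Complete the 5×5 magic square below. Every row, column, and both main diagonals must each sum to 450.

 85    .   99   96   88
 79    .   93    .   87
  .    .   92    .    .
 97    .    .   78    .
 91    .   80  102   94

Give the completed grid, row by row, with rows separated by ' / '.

Row 1: 85 + 99 + 96 + 88 + ? = 450, so (1,2) = 82.
Using row 5: 91 + 80 + 102 + 94 + ? → (5,2) = 450 − 367 = 83.
From column 1, 450 − (85 + 79 + 97 + 91) gives (3,1) = 98.
Column 3 must total 450; the given cells sum to 364, so (4,3) = 86.
Main diagonal must total 450; the given cells sum to 349, so (2,2) = 101.
Using row 2: 79 + 101 + 93 + 87 + ? → (2,4) = 450 − 360 = 90.
Column 4 must total 450; the given cells sum to 366, so (3,4) = 84.
Anti-diagonal must total 450; the given cells sum to 361, so (4,2) = 89.
Row 4 must total 450; the given cells sum to 350, so (4,5) = 100.
The remaining cell in column 2 is (3,2) = 450 − 355 = 95.
Column 5 needs 450; the known cells sum to 369, so (3,5) = 81.

85 82 99 96 88 / 79 101 93 90 87 / 98 95 92 84 81 / 97 89 86 78 100 / 91 83 80 102 94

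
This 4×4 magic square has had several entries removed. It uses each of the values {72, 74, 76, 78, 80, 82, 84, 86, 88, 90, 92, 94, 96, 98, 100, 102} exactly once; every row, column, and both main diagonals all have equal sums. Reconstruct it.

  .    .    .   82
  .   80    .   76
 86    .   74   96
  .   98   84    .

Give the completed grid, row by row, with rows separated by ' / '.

100 78 88 82 / 90 80 102 76 / 86 92 74 96 / 72 98 84 94

The 16 entries sum to 1392, so each line sums to 1392/4 = 348.
Row 3 must total 348; the given cells sum to 256, so (3,2) = 92.
From column 2, 348 − (80 + 92 + 98) gives (1,2) = 78.
Using column 4: 82 + 76 + 96 + ? → (4,4) = 348 − 254 = 94.
Main diagonal must total 348; the given cells sum to 248, so (1,1) = 100.
Row 1: 100 + 78 + 82 + ? = 348, so (1,3) = 88.
Row 4: 98 + 84 + 94 + ? = 348, so (4,1) = 72.
Using column 1: 100 + 86 + 72 + ? → (2,1) = 348 − 258 = 90.
Column 3 needs 348; the known cells sum to 246, so (2,3) = 102.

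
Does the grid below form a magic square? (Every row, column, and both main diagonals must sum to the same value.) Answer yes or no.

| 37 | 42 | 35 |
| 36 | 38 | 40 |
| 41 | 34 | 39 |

Yes

Row 1: 37 + 42 + 35 = 114.
Row 2: 36 + 38 + 40 = 114.
Row 3: 41 + 34 + 39 = 114.
Column 1: 37 + 36 + 41 = 114.
Column 2: 42 + 38 + 34 = 114.
Column 3: 35 + 40 + 39 = 114.
Main diagonal: 37 + 38 + 39 = 114.
Anti-diagonal: 35 + 38 + 41 = 114.
All lines sum to 114.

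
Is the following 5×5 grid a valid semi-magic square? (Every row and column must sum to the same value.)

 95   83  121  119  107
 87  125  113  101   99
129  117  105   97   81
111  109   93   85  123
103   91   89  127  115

No — row 1 sums to 525 but row 3 sums to 529.

Row 1: 95 + 83 + 121 + 119 + 107 = 525.
Row 2: 87 + 125 + 113 + 101 + 99 = 525.
Row 3: 129 + 117 + 105 + 97 + 81 = 529.
Row 4: 111 + 109 + 93 + 85 + 123 = 521.
Row 5: 103 + 91 + 89 + 127 + 115 = 525.
Column 1: 95 + 87 + 129 + 111 + 103 = 525.
Column 2: 83 + 125 + 117 + 109 + 91 = 525.
Column 3: 121 + 113 + 105 + 93 + 89 = 521.
Column 4: 119 + 101 + 97 + 85 + 127 = 529.
Column 5: 107 + 99 + 81 + 123 + 115 = 525.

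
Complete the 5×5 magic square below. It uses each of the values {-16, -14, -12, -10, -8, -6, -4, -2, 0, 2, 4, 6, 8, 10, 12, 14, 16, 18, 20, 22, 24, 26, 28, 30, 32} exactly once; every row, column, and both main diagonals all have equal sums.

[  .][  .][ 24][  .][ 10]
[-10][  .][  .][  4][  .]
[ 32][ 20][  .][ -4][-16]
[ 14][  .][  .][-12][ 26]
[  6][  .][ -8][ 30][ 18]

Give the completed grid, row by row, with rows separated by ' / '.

-2 -14 24 22 10 / -10 28 16 4 2 / 32 20 8 -4 -16 / 14 12 0 -12 26 / 6 -6 -8 30 18

The 25 entries sum to 200, so each line sums to 200/5 = 40.
Row 3 needs 40; the known cells sum to 32, so (3,3) = 8.
Using row 5: 6 + (-8) + 30 + 18 + ? → (5,2) = 40 − 46 = -6.
Column 1 must total 40; the given cells sum to 42, so (1,1) = -2.
The remaining cell in column 4 is (1,4) = 40 − 18 = 22.
Column 5: 10 + (-16) + 26 + 18 + ? = 40, so (2,5) = 2.
Main diagonal needs 40; the known cells sum to 12, so (2,2) = 28.
Anti-diagonal must total 40; the given cells sum to 28, so (4,2) = 12.
Row 1 needs 40; the known cells sum to 54, so (1,2) = -14.
Row 2 must total 40; the given cells sum to 24, so (2,3) = 16.
Using row 4: 14 + 12 + (-12) + 26 + ? → (4,3) = 40 − 40 = 0.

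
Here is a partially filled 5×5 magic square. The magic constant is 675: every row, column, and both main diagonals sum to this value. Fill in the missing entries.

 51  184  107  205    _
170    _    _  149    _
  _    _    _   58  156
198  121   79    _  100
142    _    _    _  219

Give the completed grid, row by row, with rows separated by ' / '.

From row 1, 675 − (51 + 184 + 107 + 205) gives (1,5) = 128.
The remaining cell in row 4 is (4,4) = 675 − 498 = 177.
Column 1 must total 675; the given cells sum to 561, so (3,1) = 114.
Column 4 must total 675; the given cells sum to 589, so (5,4) = 86.
Column 5 needs 675; the known cells sum to 603, so (2,5) = 72.
Using anti-diagonal: 128 + 149 + 121 + 142 + ? → (3,3) = 675 − 540 = 135.
Row 3: 114 + 135 + 58 + 156 + ? = 675, so (3,2) = 212.
Main diagonal needs 675; the known cells sum to 582, so (2,2) = 93.
Row 2: 170 + 93 + 149 + 72 + ? = 675, so (2,3) = 191.
Column 2 must total 675; the given cells sum to 610, so (5,2) = 65.
From column 3, 675 − (107 + 191 + 135 + 79) gives (5,3) = 163.

51 184 107 205 128 / 170 93 191 149 72 / 114 212 135 58 156 / 198 121 79 177 100 / 142 65 163 86 219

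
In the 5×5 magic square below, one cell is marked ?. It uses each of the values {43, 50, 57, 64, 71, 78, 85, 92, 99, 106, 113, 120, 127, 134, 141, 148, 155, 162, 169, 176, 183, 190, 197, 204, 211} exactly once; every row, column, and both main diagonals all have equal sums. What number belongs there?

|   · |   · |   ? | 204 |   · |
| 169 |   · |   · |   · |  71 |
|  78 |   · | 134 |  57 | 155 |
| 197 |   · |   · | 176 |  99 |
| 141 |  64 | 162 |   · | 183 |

106

The 25 entries sum to 3175, so each line sums to 3175/5 = 635.
Row 3 must total 635; the given cells sum to 424, so (3,2) = 211.
Row 5: 141 + 64 + 162 + 183 + ? = 635, so (5,4) = 85.
Column 1: 169 + 78 + 197 + 141 + ? = 635, so (1,1) = 50.
Column 4: 204 + 57 + 176 + 85 + ? = 635, so (2,4) = 113.
Using column 5: 71 + 155 + 99 + 183 + ? → (1,5) = 635 − 508 = 127.
Main diagonal needs 635; the known cells sum to 543, so (2,2) = 92.
The remaining cell in anti-diagonal is (4,2) = 635 − 515 = 120.
Row 2: 169 + 92 + 113 + 71 + ? = 635, so (2,3) = 190.
Using row 4: 197 + 120 + 176 + 99 + ? → (4,3) = 635 − 592 = 43.
The remaining cell in column 2 is (1,2) = 635 − 487 = 148.
Column 3 must total 635; the given cells sum to 529, so (1,3) = 106.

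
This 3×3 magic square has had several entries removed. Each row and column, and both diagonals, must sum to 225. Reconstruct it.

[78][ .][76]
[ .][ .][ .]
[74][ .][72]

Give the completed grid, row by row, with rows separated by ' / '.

78 71 76 / 73 75 77 / 74 79 72

Using row 1: 78 + 76 + ? → (1,2) = 225 − 154 = 71.
The remaining cell in row 3 is (3,2) = 225 − 146 = 79.
Column 1: 78 + 74 + ? = 225, so (2,1) = 73.
The remaining cell in column 2 is (2,2) = 225 − 150 = 75.
Column 3 needs 225; the known cells sum to 148, so (2,3) = 77.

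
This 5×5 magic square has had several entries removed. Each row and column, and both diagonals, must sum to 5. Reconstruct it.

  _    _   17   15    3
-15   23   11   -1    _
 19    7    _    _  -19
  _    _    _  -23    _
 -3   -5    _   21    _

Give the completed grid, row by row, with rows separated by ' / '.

Row 2: -15 + 23 + 11 + (-1) + ? = 5, so (2,5) = -13.
Using column 4: 15 + (-1) + (-23) + 21 + ? → (3,4) = 5 − 12 = -7.
Using row 3: 19 + 7 + (-7) + (-19) + ? → (3,3) = 5 − 0 = 5.
The remaining cell in anti-diagonal is (4,2) = 5 − 4 = 1.
From column 2, 5 − (23 + 7 + 1 + (-5)) gives (1,2) = -21.
Row 1 must total 5; the given cells sum to 14, so (1,1) = -9.
Column 1 needs 5; the known cells sum to -8, so (4,1) = 13.
From main diagonal, 5 − (-9 + 23 + 5 + (-23)) gives (5,5) = 9.
Row 5 must total 5; the given cells sum to 22, so (5,3) = -17.
Column 3: 17 + 11 + 5 + (-17) + ? = 5, so (4,3) = -11.
From column 5, 5 − (3 + (-13) + (-19) + 9) gives (4,5) = 25.

-9 -21 17 15 3 / -15 23 11 -1 -13 / 19 7 5 -7 -19 / 13 1 -11 -23 25 / -3 -5 -17 21 9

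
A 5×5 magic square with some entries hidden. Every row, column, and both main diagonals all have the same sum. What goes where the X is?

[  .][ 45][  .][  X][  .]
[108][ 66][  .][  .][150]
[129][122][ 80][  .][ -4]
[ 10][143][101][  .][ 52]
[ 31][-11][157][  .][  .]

Column 2 is complete and sums to 365; that is the magic constant.
Row 3 must total 365; the given cells sum to 327, so (3,4) = 38.
The remaining cell in row 4 is (4,4) = 365 − 306 = 59.
The remaining cell in column 1 is (1,1) = 365 − 278 = 87.
The remaining cell in main diagonal is (5,5) = 365 − 292 = 73.
Using row 5: 31 + (-11) + 157 + 73 + ? → (5,4) = 365 − 250 = 115.
Column 5: 150 + (-4) + 52 + 73 + ? = 365, so (1,5) = 94.
From anti-diagonal, 365 − (94 + 80 + 143 + 31) gives (2,4) = 17.
Row 2 must total 365; the given cells sum to 341, so (2,3) = 24.
Column 3 must total 365; the given cells sum to 362, so (1,3) = 3.
Column 4 needs 365; the known cells sum to 229, so (1,4) = 136.

136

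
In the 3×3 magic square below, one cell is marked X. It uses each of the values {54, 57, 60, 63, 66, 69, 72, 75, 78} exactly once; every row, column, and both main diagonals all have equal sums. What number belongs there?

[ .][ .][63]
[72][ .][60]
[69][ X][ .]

54

The 9 entries sum to 594, so each line sums to 594/3 = 198.
Row 2 must total 198; the given cells sum to 132, so (2,2) = 66.
The remaining cell in column 1 is (1,1) = 198 − 141 = 57.
Column 3 needs 198; the known cells sum to 123, so (3,3) = 75.
Row 1: 57 + 63 + ? = 198, so (1,2) = 78.
Row 3 needs 198; the known cells sum to 144, so (3,2) = 54.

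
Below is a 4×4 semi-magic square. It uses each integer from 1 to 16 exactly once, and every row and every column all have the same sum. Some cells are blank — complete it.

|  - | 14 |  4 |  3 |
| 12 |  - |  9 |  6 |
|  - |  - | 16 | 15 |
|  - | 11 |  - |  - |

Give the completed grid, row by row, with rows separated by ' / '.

The entries are 1 through 16, which sum to 136, so each line sums to 136/4 = 34.
Row 1: 14 + 4 + 3 + ? = 34, so (1,1) = 13.
From row 2, 34 − (12 + 9 + 6) gives (2,2) = 7.
Column 2 must total 34; the given cells sum to 32, so (3,2) = 2.
From column 3, 34 − (4 + 9 + 16) gives (4,3) = 5.
Column 4 needs 34; the known cells sum to 24, so (4,4) = 10.
Row 3 must total 34; the given cells sum to 33, so (3,1) = 1.
The remaining cell in row 4 is (4,1) = 34 − 26 = 8.

13 14 4 3 / 12 7 9 6 / 1 2 16 15 / 8 11 5 10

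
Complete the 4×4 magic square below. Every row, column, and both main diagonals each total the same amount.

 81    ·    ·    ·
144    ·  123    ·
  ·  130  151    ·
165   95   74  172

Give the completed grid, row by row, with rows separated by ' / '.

81 179 158 88 / 144 102 123 137 / 116 130 151 109 / 165 95 74 172

Row 4 is already complete: 165 + 95 + 74 + 172 = 506, so that is the magic constant.
Using column 1: 81 + 144 + 165 + ? → (3,1) = 506 − 390 = 116.
The remaining cell in column 3 is (1,3) = 506 − 348 = 158.
Main diagonal: 81 + 151 + 172 + ? = 506, so (2,2) = 102.
The remaining cell in anti-diagonal is (1,4) = 506 − 418 = 88.
From row 1, 506 − (81 + 158 + 88) gives (1,2) = 179.
Using row 2: 144 + 102 + 123 + ? → (2,4) = 506 − 369 = 137.
The remaining cell in row 3 is (3,4) = 506 − 397 = 109.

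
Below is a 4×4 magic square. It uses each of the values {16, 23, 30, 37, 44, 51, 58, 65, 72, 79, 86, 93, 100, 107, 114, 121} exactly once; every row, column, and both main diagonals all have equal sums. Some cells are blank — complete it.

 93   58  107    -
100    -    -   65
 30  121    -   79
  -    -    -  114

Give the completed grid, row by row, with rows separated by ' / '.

93 58 107 16 / 100 23 86 65 / 30 121 44 79 / 51 72 37 114

The 16 entries sum to 1096, so each line sums to 1096/4 = 274.
Using row 1: 93 + 58 + 107 + ? → (1,4) = 274 − 258 = 16.
Using row 3: 30 + 121 + 79 + ? → (3,3) = 274 − 230 = 44.
Column 1: 93 + 100 + 30 + ? = 274, so (4,1) = 51.
Main diagonal needs 274; the known cells sum to 251, so (2,2) = 23.
Anti-diagonal needs 274; the known cells sum to 188, so (2,3) = 86.
Column 2 must total 274; the given cells sum to 202, so (4,2) = 72.
Column 3 must total 274; the given cells sum to 237, so (4,3) = 37.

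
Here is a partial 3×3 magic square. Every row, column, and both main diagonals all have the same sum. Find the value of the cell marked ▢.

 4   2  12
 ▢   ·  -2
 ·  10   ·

Row 1 is complete and sums to 18; that is the magic constant.
From column 2, 18 − (2 + 10) gives (2,2) = 6.
Column 3: 12 + (-2) + ? = 18, so (3,3) = 8.
Anti-diagonal must total 18; the given cells sum to 18, so (3,1) = 0.
Row 2 needs 18; the known cells sum to 4, so (2,1) = 14.

14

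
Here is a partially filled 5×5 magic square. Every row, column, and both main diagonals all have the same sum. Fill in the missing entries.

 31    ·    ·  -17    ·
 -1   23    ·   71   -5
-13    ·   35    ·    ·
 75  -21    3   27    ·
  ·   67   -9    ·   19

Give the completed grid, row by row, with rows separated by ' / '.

Main diagonal is already complete: 31 + 23 + 35 + 27 + 19 = 135, so that is the magic constant.
The remaining cell in row 2 is (2,3) = 135 − 88 = 47.
The remaining cell in row 4 is (4,5) = 135 − 84 = 51.
From column 1, 135 − (31 + (-1) + (-13) + 75) gives (5,1) = 43.
Column 3: 47 + 35 + 3 + (-9) + ? = 135, so (1,3) = 59.
Anti-diagonal needs 135; the known cells sum to 128, so (1,5) = 7.
The remaining cell in row 1 is (1,2) = 135 − 80 = 55.
Row 5: 43 + 67 + (-9) + 19 + ? = 135, so (5,4) = 15.
Column 2: 55 + 23 + (-21) + 67 + ? = 135, so (3,2) = 11.
Using column 4: -17 + 71 + 27 + 15 + ? → (3,4) = 135 − 96 = 39.
From column 5, 135 − (7 + (-5) + 51 + 19) gives (3,5) = 63.

31 55 59 -17 7 / -1 23 47 71 -5 / -13 11 35 39 63 / 75 -21 3 27 51 / 43 67 -9 15 19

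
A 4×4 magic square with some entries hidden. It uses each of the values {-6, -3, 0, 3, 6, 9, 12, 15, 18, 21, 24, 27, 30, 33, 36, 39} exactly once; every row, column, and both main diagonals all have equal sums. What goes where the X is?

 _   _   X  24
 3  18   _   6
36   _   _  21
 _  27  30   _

-3

The 16 entries sum to 264, so each line sums to 264/4 = 66.
The remaining cell in row 2 is (2,3) = 66 − 27 = 39.
Column 4 needs 66; the known cells sum to 51, so (4,4) = 15.
From row 4, 66 − (27 + 30 + 15) gives (4,1) = -6.
From column 1, 66 − (3 + 36 + (-6)) gives (1,1) = 33.
The remaining cell in main diagonal is (3,3) = 66 − 66 = 0.
Anti-diagonal needs 66; the known cells sum to 57, so (3,2) = 9.
Column 2 needs 66; the known cells sum to 54, so (1,2) = 12.
Using column 3: 39 + 0 + 30 + ? → (1,3) = 66 − 69 = -3.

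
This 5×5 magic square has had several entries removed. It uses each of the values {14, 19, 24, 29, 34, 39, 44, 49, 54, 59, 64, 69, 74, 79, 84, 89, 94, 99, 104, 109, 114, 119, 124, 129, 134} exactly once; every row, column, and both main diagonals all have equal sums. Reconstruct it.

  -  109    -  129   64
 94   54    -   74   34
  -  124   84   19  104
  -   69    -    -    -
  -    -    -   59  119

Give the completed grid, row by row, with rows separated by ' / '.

The 25 entries sum to 1850, so each line sums to 1850/5 = 370.
Row 2 must total 370; the given cells sum to 256, so (2,3) = 114.
From row 3, 370 − (124 + 84 + 19 + 104) gives (3,1) = 39.
Column 2 needs 370; the known cells sum to 356, so (5,2) = 14.
The remaining cell in column 4 is (4,4) = 370 − 281 = 89.
Column 5 must total 370; the given cells sum to 321, so (4,5) = 49.
Main diagonal must total 370; the given cells sum to 346, so (1,1) = 24.
From anti-diagonal, 370 − (64 + 74 + 84 + 69) gives (5,1) = 79.
From row 1, 370 − (24 + 109 + 129 + 64) gives (1,3) = 44.
Row 5 needs 370; the known cells sum to 271, so (5,3) = 99.
Using column 1: 24 + 94 + 39 + 79 + ? → (4,1) = 370 − 236 = 134.
From column 3, 370 − (44 + 114 + 84 + 99) gives (4,3) = 29.

24 109 44 129 64 / 94 54 114 74 34 / 39 124 84 19 104 / 134 69 29 89 49 / 79 14 99 59 119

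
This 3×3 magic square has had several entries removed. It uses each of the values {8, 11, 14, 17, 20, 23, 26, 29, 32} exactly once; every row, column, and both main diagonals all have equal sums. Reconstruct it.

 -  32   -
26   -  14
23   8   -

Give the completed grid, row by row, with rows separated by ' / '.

11 32 17 / 26 20 14 / 23 8 29

The 9 entries sum to 180, so each line sums to 180/3 = 60.
Row 2: 26 + 14 + ? = 60, so (2,2) = 20.
Row 3 needs 60; the known cells sum to 31, so (3,3) = 29.
Column 1: 26 + 23 + ? = 60, so (1,1) = 11.
Column 3 needs 60; the known cells sum to 43, so (1,3) = 17.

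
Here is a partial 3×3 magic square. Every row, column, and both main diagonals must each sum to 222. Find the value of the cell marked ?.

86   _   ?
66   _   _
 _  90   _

Column 1: 86 + 66 + ? = 222, so (3,1) = 70.
Row 3 needs 222; the known cells sum to 160, so (3,3) = 62.
Using main diagonal: 86 + 62 + ? → (2,2) = 222 − 148 = 74.
Anti-diagonal must total 222; the given cells sum to 144, so (1,3) = 78.

78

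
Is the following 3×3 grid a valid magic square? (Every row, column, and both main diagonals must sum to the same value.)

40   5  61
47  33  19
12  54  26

Row 1: 40 + 5 + 61 = 106.
Row 2: 47 + 33 + 19 = 99.
Row 3: 12 + 54 + 26 = 92.
Column 1: 40 + 47 + 12 = 99.
Column 2: 5 + 33 + 54 = 92.
Column 3: 61 + 19 + 26 = 106.
Main diagonal: 40 + 33 + 26 = 99.
Anti-diagonal: 61 + 33 + 12 = 106.

No — row 3 sums to 92 but main diagonal sums to 99.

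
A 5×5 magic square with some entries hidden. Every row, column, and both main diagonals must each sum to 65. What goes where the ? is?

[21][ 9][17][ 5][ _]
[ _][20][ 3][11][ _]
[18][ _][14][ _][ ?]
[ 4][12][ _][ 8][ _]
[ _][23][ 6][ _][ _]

10

Row 1 needs 65; the known cells sum to 52, so (1,5) = 13.
Column 2: 9 + 20 + 12 + 23 + ? = 65, so (3,2) = 1.
From column 3, 65 − (17 + 3 + 14 + 6) gives (4,3) = 25.
Using main diagonal: 21 + 20 + 14 + 8 + ? → (5,5) = 65 − 63 = 2.
From anti-diagonal, 65 − (13 + 11 + 14 + 12) gives (5,1) = 15.
Using row 4: 4 + 12 + 25 + 8 + ? → (4,5) = 65 − 49 = 16.
Row 5 must total 65; the given cells sum to 46, so (5,4) = 19.
Column 1 needs 65; the known cells sum to 58, so (2,1) = 7.
From column 4, 65 − (5 + 11 + 8 + 19) gives (3,4) = 22.
Using row 2: 7 + 20 + 3 + 11 + ? → (2,5) = 65 − 41 = 24.
Row 3 must total 65; the given cells sum to 55, so (3,5) = 10.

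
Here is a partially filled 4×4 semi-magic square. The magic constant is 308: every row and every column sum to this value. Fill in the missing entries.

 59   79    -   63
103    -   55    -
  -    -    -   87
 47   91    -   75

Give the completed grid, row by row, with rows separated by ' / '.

The remaining cell in row 1 is (1,3) = 308 − 201 = 107.
Row 4: 47 + 91 + 75 + ? = 308, so (4,3) = 95.
Using column 1: 59 + 103 + 47 + ? → (3,1) = 308 − 209 = 99.
From column 3, 308 − (107 + 55 + 95) gives (3,3) = 51.
From column 4, 308 − (63 + 87 + 75) gives (2,4) = 83.
Using row 2: 103 + 55 + 83 + ? → (2,2) = 308 − 241 = 67.
Row 3 needs 308; the known cells sum to 237, so (3,2) = 71.

59 79 107 63 / 103 67 55 83 / 99 71 51 87 / 47 91 95 75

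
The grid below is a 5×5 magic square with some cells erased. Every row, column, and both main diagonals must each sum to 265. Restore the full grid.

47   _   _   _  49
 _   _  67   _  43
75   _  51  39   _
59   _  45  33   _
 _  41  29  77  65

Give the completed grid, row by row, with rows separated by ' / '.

47 35 73 61 49 / 31 69 67 55 43 / 75 63 51 39 37 / 59 57 45 33 71 / 53 41 29 77 65

Row 5: 41 + 29 + 77 + 65 + ? = 265, so (5,1) = 53.
From column 1, 265 − (47 + 75 + 59 + 53) gives (2,1) = 31.
The remaining cell in column 3 is (1,3) = 265 − 192 = 73.
Main diagonal needs 265; the known cells sum to 196, so (2,2) = 69.
Row 2 must total 265; the given cells sum to 210, so (2,4) = 55.
The remaining cell in column 4 is (1,4) = 265 − 204 = 61.
Using anti-diagonal: 49 + 55 + 51 + 53 + ? → (4,2) = 265 − 208 = 57.
Using row 1: 47 + 73 + 61 + 49 + ? → (1,2) = 265 − 230 = 35.
Row 4 must total 265; the given cells sum to 194, so (4,5) = 71.
From column 2, 265 − (35 + 69 + 57 + 41) gives (3,2) = 63.
The remaining cell in column 5 is (3,5) = 265 − 228 = 37.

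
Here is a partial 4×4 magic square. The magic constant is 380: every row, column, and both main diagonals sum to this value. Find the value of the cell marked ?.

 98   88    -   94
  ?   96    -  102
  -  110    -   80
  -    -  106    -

Row 1 needs 380; the known cells sum to 280, so (1,3) = 100.
From column 2, 380 − (88 + 96 + 110) gives (4,2) = 86.
From column 4, 380 − (94 + 102 + 80) gives (4,4) = 104.
Main diagonal: 98 + 96 + 104 + ? = 380, so (3,3) = 82.
Row 3: 110 + 82 + 80 + ? = 380, so (3,1) = 108.
From row 4, 380 − (86 + 106 + 104) gives (4,1) = 84.
Using column 1: 98 + 108 + 84 + ? → (2,1) = 380 − 290 = 90.

90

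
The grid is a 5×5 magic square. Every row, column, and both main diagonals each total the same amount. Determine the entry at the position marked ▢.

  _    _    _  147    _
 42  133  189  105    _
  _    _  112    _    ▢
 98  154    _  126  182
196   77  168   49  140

84

Row 5 is complete and sums to 630; that is the magic constant.
Row 2 must total 630; the given cells sum to 469, so (2,5) = 161.
From row 4, 630 − (98 + 154 + 126 + 182) gives (4,3) = 70.
Column 3 must total 630; the given cells sum to 539, so (1,3) = 91.
Column 4: 147 + 105 + 126 + 49 + ? = 630, so (3,4) = 203.
Main diagonal must total 630; the given cells sum to 511, so (1,1) = 119.
Anti-diagonal: 105 + 112 + 154 + 196 + ? = 630, so (1,5) = 63.
Row 1: 119 + 91 + 147 + 63 + ? = 630, so (1,2) = 210.
The remaining cell in column 1 is (3,1) = 630 − 455 = 175.
Column 2: 210 + 133 + 154 + 77 + ? = 630, so (3,2) = 56.
Column 5 needs 630; the known cells sum to 546, so (3,5) = 84.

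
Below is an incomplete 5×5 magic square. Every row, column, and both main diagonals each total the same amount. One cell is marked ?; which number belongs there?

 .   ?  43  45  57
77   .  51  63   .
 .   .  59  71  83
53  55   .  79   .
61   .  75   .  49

81

Anti-diagonal is complete and sums to 295; that is the magic constant.
The remaining cell in column 3 is (4,3) = 295 − 228 = 67.
Using column 4: 45 + 63 + 71 + 79 + ? → (5,4) = 295 − 258 = 37.
Row 4 must total 295; the given cells sum to 254, so (4,5) = 41.
Row 5: 61 + 75 + 37 + 49 + ? = 295, so (5,2) = 73.
Column 5: 57 + 83 + 41 + 49 + ? = 295, so (2,5) = 65.
From row 2, 295 − (77 + 51 + 63 + 65) gives (2,2) = 39.
Main diagonal must total 295; the given cells sum to 226, so (1,1) = 69.
The remaining cell in row 1 is (1,2) = 295 − 214 = 81.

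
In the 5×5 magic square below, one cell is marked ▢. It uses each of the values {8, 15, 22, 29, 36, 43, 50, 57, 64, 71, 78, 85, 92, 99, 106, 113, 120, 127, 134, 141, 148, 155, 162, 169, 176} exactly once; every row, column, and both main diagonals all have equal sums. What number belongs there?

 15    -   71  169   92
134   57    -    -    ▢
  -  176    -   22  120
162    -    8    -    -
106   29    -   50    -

The 25 entries sum to 2300, so each line sums to 2300/5 = 460.
The remaining cell in row 1 is (1,2) = 460 − 347 = 113.
The remaining cell in column 1 is (3,1) = 460 − 417 = 43.
The remaining cell in column 2 is (4,2) = 460 − 375 = 85.
Using row 3: 43 + 176 + 22 + 120 + ? → (3,3) = 460 − 361 = 99.
Anti-diagonal must total 460; the given cells sum to 382, so (2,4) = 78.
Column 4 must total 460; the given cells sum to 319, so (4,4) = 141.
Using main diagonal: 15 + 57 + 99 + 141 + ? → (5,5) = 460 − 312 = 148.
Row 4: 162 + 85 + 8 + 141 + ? = 460, so (4,5) = 64.
Row 5 must total 460; the given cells sum to 333, so (5,3) = 127.
From column 3, 460 − (71 + 99 + 8 + 127) gives (2,3) = 155.
From column 5, 460 − (92 + 120 + 64 + 148) gives (2,5) = 36.

36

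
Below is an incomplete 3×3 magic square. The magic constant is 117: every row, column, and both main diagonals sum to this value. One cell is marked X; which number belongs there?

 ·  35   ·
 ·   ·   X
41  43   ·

The remaining cell in row 3 is (3,3) = 117 − 84 = 33.
Using column 2: 35 + 43 + ? → (2,2) = 117 − 78 = 39.
Main diagonal needs 117; the known cells sum to 72, so (1,1) = 45.
Anti-diagonal must total 117; the given cells sum to 80, so (1,3) = 37.
Column 1: 45 + 41 + ? = 117, so (2,1) = 31.
Using column 3: 37 + 33 + ? → (2,3) = 117 − 70 = 47.

47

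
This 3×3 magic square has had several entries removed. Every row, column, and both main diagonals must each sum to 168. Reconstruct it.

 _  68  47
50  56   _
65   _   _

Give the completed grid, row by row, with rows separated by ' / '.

53 68 47 / 50 56 62 / 65 44 59

Row 1: 68 + 47 + ? = 168, so (1,1) = 53.
The remaining cell in row 2 is (2,3) = 168 − 106 = 62.
The remaining cell in column 2 is (3,2) = 168 − 124 = 44.
Using column 3: 47 + 62 + ? → (3,3) = 168 − 109 = 59.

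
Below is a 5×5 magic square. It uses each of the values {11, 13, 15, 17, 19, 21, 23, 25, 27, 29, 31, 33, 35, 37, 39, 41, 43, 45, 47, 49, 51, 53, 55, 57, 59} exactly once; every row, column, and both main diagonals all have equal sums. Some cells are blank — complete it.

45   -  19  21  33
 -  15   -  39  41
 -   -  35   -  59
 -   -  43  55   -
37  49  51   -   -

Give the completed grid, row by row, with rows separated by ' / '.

The 25 entries sum to 875, so each line sums to 875/5 = 175.
Row 1 needs 175; the known cells sum to 118, so (1,2) = 57.
From column 3, 175 − (19 + 35 + 43 + 51) gives (2,3) = 27.
From main diagonal, 175 − (45 + 15 + 35 + 55) gives (5,5) = 25.
The remaining cell in anti-diagonal is (4,2) = 175 − 144 = 31.
Using row 2: 15 + 27 + 39 + 41 + ? → (2,1) = 175 − 122 = 53.
Row 5: 37 + 49 + 51 + 25 + ? = 175, so (5,4) = 13.
Column 2 needs 175; the known cells sum to 152, so (3,2) = 23.
Using column 4: 21 + 39 + 55 + 13 + ? → (3,4) = 175 − 128 = 47.
Using column 5: 33 + 41 + 59 + 25 + ? → (4,5) = 175 − 158 = 17.
The remaining cell in row 3 is (3,1) = 175 − 164 = 11.
From row 4, 175 − (31 + 43 + 55 + 17) gives (4,1) = 29.

45 57 19 21 33 / 53 15 27 39 41 / 11 23 35 47 59 / 29 31 43 55 17 / 37 49 51 13 25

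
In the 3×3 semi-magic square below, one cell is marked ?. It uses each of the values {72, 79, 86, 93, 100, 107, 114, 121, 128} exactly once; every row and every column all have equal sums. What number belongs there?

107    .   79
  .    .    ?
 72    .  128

93

The 9 entries sum to 900, so each line sums to 900/3 = 300.
Row 1 must total 300; the given cells sum to 186, so (1,2) = 114.
From row 3, 300 − (72 + 128) gives (3,2) = 100.
Column 1: 107 + 72 + ? = 300, so (2,1) = 121.
Column 2: 114 + 100 + ? = 300, so (2,2) = 86.
The remaining cell in column 3 is (2,3) = 300 − 207 = 93.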